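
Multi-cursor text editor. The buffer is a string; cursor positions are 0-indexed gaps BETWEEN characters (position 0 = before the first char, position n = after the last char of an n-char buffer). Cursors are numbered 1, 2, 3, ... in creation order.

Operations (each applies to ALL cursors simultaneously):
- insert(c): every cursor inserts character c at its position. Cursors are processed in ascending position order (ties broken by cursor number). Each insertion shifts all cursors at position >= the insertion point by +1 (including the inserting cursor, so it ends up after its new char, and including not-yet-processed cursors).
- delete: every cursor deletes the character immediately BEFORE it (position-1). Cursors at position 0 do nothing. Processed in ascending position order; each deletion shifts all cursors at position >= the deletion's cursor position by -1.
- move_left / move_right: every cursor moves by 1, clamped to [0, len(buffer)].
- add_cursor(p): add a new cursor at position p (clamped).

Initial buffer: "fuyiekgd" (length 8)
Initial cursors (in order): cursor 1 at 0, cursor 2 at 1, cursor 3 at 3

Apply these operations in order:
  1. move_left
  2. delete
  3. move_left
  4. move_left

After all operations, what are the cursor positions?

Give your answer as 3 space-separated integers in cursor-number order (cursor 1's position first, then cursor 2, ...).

After op 1 (move_left): buffer="fuyiekgd" (len 8), cursors c1@0 c2@0 c3@2, authorship ........
After op 2 (delete): buffer="fyiekgd" (len 7), cursors c1@0 c2@0 c3@1, authorship .......
After op 3 (move_left): buffer="fyiekgd" (len 7), cursors c1@0 c2@0 c3@0, authorship .......
After op 4 (move_left): buffer="fyiekgd" (len 7), cursors c1@0 c2@0 c3@0, authorship .......

Answer: 0 0 0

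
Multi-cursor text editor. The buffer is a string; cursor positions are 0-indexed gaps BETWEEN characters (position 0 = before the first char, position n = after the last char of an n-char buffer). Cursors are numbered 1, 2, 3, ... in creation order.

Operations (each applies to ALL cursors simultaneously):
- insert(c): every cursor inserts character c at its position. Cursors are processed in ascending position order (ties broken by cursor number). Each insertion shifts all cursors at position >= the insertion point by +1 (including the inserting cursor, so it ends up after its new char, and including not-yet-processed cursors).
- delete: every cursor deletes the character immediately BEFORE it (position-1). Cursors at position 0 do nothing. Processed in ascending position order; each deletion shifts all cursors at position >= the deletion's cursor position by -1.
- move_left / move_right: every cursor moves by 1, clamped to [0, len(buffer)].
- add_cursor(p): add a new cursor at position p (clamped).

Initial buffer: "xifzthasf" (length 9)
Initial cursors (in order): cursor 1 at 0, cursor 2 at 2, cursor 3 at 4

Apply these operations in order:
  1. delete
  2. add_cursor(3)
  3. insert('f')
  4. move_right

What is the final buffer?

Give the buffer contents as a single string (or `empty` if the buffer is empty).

After op 1 (delete): buffer="xfthasf" (len 7), cursors c1@0 c2@1 c3@2, authorship .......
After op 2 (add_cursor(3)): buffer="xfthasf" (len 7), cursors c1@0 c2@1 c3@2 c4@3, authorship .......
After op 3 (insert('f')): buffer="fxffftfhasf" (len 11), cursors c1@1 c2@3 c3@5 c4@7, authorship 1.2.3.4....
After op 4 (move_right): buffer="fxffftfhasf" (len 11), cursors c1@2 c2@4 c3@6 c4@8, authorship 1.2.3.4....

Answer: fxffftfhasf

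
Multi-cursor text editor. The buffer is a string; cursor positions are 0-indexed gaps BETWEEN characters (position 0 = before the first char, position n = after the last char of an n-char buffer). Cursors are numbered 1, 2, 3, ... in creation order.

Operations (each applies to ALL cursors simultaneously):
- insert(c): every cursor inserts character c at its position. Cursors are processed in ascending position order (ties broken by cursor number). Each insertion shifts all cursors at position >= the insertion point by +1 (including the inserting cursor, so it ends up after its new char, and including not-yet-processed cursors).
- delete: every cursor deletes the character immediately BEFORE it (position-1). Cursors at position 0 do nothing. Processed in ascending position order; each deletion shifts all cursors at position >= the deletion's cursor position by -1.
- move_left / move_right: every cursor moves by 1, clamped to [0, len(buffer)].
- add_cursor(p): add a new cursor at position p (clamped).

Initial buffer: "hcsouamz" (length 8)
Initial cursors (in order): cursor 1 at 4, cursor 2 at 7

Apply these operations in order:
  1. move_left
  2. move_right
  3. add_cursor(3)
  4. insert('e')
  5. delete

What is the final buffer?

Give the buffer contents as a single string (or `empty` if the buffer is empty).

After op 1 (move_left): buffer="hcsouamz" (len 8), cursors c1@3 c2@6, authorship ........
After op 2 (move_right): buffer="hcsouamz" (len 8), cursors c1@4 c2@7, authorship ........
After op 3 (add_cursor(3)): buffer="hcsouamz" (len 8), cursors c3@3 c1@4 c2@7, authorship ........
After op 4 (insert('e')): buffer="hcseoeuamez" (len 11), cursors c3@4 c1@6 c2@10, authorship ...3.1...2.
After op 5 (delete): buffer="hcsouamz" (len 8), cursors c3@3 c1@4 c2@7, authorship ........

Answer: hcsouamz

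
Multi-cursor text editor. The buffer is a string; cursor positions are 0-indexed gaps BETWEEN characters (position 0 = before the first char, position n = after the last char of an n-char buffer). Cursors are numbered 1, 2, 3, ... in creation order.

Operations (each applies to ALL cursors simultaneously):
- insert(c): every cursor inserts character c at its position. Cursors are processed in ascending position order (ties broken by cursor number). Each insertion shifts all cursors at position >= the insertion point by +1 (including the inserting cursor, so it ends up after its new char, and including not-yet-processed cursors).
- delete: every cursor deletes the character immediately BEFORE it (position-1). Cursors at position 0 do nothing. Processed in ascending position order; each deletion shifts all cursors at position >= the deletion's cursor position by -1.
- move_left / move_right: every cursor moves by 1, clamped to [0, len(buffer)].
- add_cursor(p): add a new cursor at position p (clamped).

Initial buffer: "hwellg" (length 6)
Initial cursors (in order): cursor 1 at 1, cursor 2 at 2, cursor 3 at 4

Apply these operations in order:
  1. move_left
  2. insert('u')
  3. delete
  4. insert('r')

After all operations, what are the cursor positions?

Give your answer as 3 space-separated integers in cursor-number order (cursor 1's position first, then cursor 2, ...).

Answer: 1 3 6

Derivation:
After op 1 (move_left): buffer="hwellg" (len 6), cursors c1@0 c2@1 c3@3, authorship ......
After op 2 (insert('u')): buffer="uhuweullg" (len 9), cursors c1@1 c2@3 c3@6, authorship 1.2..3...
After op 3 (delete): buffer="hwellg" (len 6), cursors c1@0 c2@1 c3@3, authorship ......
After op 4 (insert('r')): buffer="rhrwerllg" (len 9), cursors c1@1 c2@3 c3@6, authorship 1.2..3...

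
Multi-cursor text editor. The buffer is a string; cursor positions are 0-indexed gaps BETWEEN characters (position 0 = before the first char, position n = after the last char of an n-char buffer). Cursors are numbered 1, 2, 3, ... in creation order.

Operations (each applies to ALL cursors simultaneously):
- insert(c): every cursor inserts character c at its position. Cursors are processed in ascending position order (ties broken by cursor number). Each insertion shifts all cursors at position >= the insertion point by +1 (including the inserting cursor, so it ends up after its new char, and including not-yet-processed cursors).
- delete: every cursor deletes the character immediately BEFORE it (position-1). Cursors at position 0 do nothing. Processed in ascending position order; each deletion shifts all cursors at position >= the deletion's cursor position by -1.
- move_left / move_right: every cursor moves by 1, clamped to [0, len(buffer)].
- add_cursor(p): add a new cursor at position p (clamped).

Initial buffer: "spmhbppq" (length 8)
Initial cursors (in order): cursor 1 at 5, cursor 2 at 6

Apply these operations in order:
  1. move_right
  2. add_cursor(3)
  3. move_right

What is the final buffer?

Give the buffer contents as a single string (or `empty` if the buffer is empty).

Answer: spmhbppq

Derivation:
After op 1 (move_right): buffer="spmhbppq" (len 8), cursors c1@6 c2@7, authorship ........
After op 2 (add_cursor(3)): buffer="spmhbppq" (len 8), cursors c3@3 c1@6 c2@7, authorship ........
After op 3 (move_right): buffer="spmhbppq" (len 8), cursors c3@4 c1@7 c2@8, authorship ........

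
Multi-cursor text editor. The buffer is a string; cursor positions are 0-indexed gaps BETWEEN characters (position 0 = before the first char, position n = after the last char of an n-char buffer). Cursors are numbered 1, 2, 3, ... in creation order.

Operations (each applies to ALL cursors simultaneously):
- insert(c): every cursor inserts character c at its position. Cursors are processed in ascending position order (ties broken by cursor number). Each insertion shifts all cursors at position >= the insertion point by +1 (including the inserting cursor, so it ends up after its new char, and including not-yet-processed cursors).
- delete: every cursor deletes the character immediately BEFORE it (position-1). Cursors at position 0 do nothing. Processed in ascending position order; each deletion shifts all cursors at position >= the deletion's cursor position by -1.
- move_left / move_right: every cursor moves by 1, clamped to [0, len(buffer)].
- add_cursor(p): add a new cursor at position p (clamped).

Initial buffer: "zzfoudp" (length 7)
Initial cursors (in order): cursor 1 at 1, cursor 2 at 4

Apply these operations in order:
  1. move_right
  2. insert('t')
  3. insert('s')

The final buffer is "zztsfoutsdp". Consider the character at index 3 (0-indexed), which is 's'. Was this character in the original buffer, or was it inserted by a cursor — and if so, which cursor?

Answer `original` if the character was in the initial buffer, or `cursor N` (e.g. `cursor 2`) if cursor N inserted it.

After op 1 (move_right): buffer="zzfoudp" (len 7), cursors c1@2 c2@5, authorship .......
After op 2 (insert('t')): buffer="zztfoutdp" (len 9), cursors c1@3 c2@7, authorship ..1...2..
After op 3 (insert('s')): buffer="zztsfoutsdp" (len 11), cursors c1@4 c2@9, authorship ..11...22..
Authorship (.=original, N=cursor N): . . 1 1 . . . 2 2 . .
Index 3: author = 1

Answer: cursor 1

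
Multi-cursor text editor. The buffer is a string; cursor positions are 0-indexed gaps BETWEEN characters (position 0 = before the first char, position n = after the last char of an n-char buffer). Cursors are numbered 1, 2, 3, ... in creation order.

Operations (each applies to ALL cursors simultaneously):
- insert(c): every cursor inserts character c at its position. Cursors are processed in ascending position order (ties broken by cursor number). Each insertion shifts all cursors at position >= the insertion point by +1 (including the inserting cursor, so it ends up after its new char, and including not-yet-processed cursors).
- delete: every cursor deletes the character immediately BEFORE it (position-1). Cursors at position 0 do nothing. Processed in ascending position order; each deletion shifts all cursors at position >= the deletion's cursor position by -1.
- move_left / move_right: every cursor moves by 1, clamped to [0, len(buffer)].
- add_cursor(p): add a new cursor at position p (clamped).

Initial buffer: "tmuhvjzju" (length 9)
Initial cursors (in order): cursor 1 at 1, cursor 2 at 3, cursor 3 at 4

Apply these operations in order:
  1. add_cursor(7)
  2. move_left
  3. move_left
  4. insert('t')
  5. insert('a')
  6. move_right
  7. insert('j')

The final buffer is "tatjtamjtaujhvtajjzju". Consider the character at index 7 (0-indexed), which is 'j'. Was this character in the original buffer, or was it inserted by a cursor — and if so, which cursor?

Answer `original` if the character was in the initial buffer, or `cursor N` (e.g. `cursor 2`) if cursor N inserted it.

Answer: cursor 2

Derivation:
After op 1 (add_cursor(7)): buffer="tmuhvjzju" (len 9), cursors c1@1 c2@3 c3@4 c4@7, authorship .........
After op 2 (move_left): buffer="tmuhvjzju" (len 9), cursors c1@0 c2@2 c3@3 c4@6, authorship .........
After op 3 (move_left): buffer="tmuhvjzju" (len 9), cursors c1@0 c2@1 c3@2 c4@5, authorship .........
After op 4 (insert('t')): buffer="tttmtuhvtjzju" (len 13), cursors c1@1 c2@3 c3@5 c4@9, authorship 1.2.3...4....
After op 5 (insert('a')): buffer="tattamtauhvtajzju" (len 17), cursors c1@2 c2@5 c3@8 c4@13, authorship 11.22.33...44....
After op 6 (move_right): buffer="tattamtauhvtajzju" (len 17), cursors c1@3 c2@6 c3@9 c4@14, authorship 11.22.33...44....
After op 7 (insert('j')): buffer="tatjtamjtaujhvtajjzju" (len 21), cursors c1@4 c2@8 c3@12 c4@18, authorship 11.122.233.3..44.4...
Authorship (.=original, N=cursor N): 1 1 . 1 2 2 . 2 3 3 . 3 . . 4 4 . 4 . . .
Index 7: author = 2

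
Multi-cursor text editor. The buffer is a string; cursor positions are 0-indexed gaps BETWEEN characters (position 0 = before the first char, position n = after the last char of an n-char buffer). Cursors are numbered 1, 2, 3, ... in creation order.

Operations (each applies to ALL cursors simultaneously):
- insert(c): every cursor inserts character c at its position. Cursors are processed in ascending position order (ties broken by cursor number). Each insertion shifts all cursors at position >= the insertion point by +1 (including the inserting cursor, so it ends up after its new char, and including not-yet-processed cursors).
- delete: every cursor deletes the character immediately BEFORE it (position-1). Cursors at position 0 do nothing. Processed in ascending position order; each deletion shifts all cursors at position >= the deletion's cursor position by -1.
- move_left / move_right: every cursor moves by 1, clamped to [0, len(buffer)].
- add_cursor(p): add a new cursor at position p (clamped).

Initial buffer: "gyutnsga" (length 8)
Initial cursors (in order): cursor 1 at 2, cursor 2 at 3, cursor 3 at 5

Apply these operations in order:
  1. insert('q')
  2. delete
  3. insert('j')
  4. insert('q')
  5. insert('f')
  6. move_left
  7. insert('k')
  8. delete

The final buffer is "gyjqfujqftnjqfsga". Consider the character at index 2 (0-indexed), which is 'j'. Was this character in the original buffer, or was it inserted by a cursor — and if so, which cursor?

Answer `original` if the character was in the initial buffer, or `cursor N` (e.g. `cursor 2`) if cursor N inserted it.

Answer: cursor 1

Derivation:
After op 1 (insert('q')): buffer="gyquqtnqsga" (len 11), cursors c1@3 c2@5 c3@8, authorship ..1.2..3...
After op 2 (delete): buffer="gyutnsga" (len 8), cursors c1@2 c2@3 c3@5, authorship ........
After op 3 (insert('j')): buffer="gyjujtnjsga" (len 11), cursors c1@3 c2@5 c3@8, authorship ..1.2..3...
After op 4 (insert('q')): buffer="gyjqujqtnjqsga" (len 14), cursors c1@4 c2@7 c3@11, authorship ..11.22..33...
After op 5 (insert('f')): buffer="gyjqfujqftnjqfsga" (len 17), cursors c1@5 c2@9 c3@14, authorship ..111.222..333...
After op 6 (move_left): buffer="gyjqfujqftnjqfsga" (len 17), cursors c1@4 c2@8 c3@13, authorship ..111.222..333...
After op 7 (insert('k')): buffer="gyjqkfujqkftnjqkfsga" (len 20), cursors c1@5 c2@10 c3@16, authorship ..1111.2222..3333...
After op 8 (delete): buffer="gyjqfujqftnjqfsga" (len 17), cursors c1@4 c2@8 c3@13, authorship ..111.222..333...
Authorship (.=original, N=cursor N): . . 1 1 1 . 2 2 2 . . 3 3 3 . . .
Index 2: author = 1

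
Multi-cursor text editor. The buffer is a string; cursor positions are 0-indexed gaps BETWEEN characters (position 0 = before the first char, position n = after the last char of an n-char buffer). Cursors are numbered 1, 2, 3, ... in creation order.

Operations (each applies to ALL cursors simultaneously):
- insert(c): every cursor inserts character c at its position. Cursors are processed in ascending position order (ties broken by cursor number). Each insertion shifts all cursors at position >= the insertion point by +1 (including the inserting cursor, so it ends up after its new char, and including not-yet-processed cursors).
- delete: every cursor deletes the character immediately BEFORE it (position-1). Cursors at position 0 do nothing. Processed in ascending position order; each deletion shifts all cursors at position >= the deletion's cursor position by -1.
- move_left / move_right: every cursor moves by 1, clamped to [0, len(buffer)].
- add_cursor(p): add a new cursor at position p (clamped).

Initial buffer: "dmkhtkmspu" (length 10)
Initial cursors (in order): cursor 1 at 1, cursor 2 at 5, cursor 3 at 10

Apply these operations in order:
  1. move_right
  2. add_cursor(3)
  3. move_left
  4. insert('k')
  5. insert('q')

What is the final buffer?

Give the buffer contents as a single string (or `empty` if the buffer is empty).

After op 1 (move_right): buffer="dmkhtkmspu" (len 10), cursors c1@2 c2@6 c3@10, authorship ..........
After op 2 (add_cursor(3)): buffer="dmkhtkmspu" (len 10), cursors c1@2 c4@3 c2@6 c3@10, authorship ..........
After op 3 (move_left): buffer="dmkhtkmspu" (len 10), cursors c1@1 c4@2 c2@5 c3@9, authorship ..........
After op 4 (insert('k')): buffer="dkmkkhtkkmspku" (len 14), cursors c1@2 c4@4 c2@8 c3@13, authorship .1.4...2....3.
After op 5 (insert('q')): buffer="dkqmkqkhtkqkmspkqu" (len 18), cursors c1@3 c4@6 c2@11 c3@17, authorship .11.44...22....33.

Answer: dkqmkqkhtkqkmspkqu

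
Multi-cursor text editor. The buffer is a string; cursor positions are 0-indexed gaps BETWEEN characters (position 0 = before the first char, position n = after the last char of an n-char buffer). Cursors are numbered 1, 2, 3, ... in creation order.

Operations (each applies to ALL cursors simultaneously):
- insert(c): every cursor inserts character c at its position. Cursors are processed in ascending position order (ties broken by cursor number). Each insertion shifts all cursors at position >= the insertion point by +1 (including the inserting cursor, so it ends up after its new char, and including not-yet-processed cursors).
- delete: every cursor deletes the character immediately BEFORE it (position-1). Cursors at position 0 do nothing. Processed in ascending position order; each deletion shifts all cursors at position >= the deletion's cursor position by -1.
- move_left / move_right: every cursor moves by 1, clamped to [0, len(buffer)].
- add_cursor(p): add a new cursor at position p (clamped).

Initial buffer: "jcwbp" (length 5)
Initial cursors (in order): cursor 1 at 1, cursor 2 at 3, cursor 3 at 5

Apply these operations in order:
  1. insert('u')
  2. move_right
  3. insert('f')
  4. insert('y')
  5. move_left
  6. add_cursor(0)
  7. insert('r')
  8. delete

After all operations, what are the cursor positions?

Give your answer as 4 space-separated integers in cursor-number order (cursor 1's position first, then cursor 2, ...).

Answer: 4 9 13 0

Derivation:
After op 1 (insert('u')): buffer="jucwubpu" (len 8), cursors c1@2 c2@5 c3@8, authorship .1..2..3
After op 2 (move_right): buffer="jucwubpu" (len 8), cursors c1@3 c2@6 c3@8, authorship .1..2..3
After op 3 (insert('f')): buffer="jucfwubfpuf" (len 11), cursors c1@4 c2@8 c3@11, authorship .1.1.2.2.33
After op 4 (insert('y')): buffer="jucfywubfypufy" (len 14), cursors c1@5 c2@10 c3@14, authorship .1.11.2.22.333
After op 5 (move_left): buffer="jucfywubfypufy" (len 14), cursors c1@4 c2@9 c3@13, authorship .1.11.2.22.333
After op 6 (add_cursor(0)): buffer="jucfywubfypufy" (len 14), cursors c4@0 c1@4 c2@9 c3@13, authorship .1.11.2.22.333
After op 7 (insert('r')): buffer="rjucfrywubfrypufry" (len 18), cursors c4@1 c1@6 c2@12 c3@17, authorship 4.1.111.2.222.3333
After op 8 (delete): buffer="jucfywubfypufy" (len 14), cursors c4@0 c1@4 c2@9 c3@13, authorship .1.11.2.22.333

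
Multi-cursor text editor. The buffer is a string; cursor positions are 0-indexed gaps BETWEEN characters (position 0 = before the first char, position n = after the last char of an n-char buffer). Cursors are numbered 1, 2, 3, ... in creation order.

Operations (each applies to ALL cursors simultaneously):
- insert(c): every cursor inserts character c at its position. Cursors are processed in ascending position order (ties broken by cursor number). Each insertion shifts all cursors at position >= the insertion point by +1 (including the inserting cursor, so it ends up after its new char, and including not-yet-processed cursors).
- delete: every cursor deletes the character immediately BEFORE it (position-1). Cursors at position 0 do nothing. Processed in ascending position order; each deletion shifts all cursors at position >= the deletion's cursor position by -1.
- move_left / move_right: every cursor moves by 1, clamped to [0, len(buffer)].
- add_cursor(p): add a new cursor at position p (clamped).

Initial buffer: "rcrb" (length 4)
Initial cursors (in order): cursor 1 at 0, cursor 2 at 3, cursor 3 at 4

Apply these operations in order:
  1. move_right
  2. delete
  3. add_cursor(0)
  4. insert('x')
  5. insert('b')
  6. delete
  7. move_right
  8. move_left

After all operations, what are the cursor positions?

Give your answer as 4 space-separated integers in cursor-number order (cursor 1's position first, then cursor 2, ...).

After op 1 (move_right): buffer="rcrb" (len 4), cursors c1@1 c2@4 c3@4, authorship ....
After op 2 (delete): buffer="c" (len 1), cursors c1@0 c2@1 c3@1, authorship .
After op 3 (add_cursor(0)): buffer="c" (len 1), cursors c1@0 c4@0 c2@1 c3@1, authorship .
After op 4 (insert('x')): buffer="xxcxx" (len 5), cursors c1@2 c4@2 c2@5 c3@5, authorship 14.23
After op 5 (insert('b')): buffer="xxbbcxxbb" (len 9), cursors c1@4 c4@4 c2@9 c3@9, authorship 1414.2323
After op 6 (delete): buffer="xxcxx" (len 5), cursors c1@2 c4@2 c2@5 c3@5, authorship 14.23
After op 7 (move_right): buffer="xxcxx" (len 5), cursors c1@3 c4@3 c2@5 c3@5, authorship 14.23
After op 8 (move_left): buffer="xxcxx" (len 5), cursors c1@2 c4@2 c2@4 c3@4, authorship 14.23

Answer: 2 4 4 2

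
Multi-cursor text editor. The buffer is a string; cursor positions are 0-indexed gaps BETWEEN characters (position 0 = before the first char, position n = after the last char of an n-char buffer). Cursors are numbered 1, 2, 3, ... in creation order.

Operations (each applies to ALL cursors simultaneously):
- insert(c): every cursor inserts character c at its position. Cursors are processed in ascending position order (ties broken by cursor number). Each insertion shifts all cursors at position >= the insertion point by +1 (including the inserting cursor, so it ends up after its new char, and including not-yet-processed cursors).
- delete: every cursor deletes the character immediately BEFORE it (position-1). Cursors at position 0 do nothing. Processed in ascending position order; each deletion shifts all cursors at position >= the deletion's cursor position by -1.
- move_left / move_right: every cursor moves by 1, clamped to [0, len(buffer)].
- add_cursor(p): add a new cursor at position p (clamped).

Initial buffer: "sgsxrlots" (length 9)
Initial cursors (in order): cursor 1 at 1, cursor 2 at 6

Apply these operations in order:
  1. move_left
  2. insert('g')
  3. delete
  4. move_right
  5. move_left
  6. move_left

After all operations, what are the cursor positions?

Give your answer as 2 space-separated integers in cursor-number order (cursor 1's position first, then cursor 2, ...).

After op 1 (move_left): buffer="sgsxrlots" (len 9), cursors c1@0 c2@5, authorship .........
After op 2 (insert('g')): buffer="gsgsxrglots" (len 11), cursors c1@1 c2@7, authorship 1.....2....
After op 3 (delete): buffer="sgsxrlots" (len 9), cursors c1@0 c2@5, authorship .........
After op 4 (move_right): buffer="sgsxrlots" (len 9), cursors c1@1 c2@6, authorship .........
After op 5 (move_left): buffer="sgsxrlots" (len 9), cursors c1@0 c2@5, authorship .........
After op 6 (move_left): buffer="sgsxrlots" (len 9), cursors c1@0 c2@4, authorship .........

Answer: 0 4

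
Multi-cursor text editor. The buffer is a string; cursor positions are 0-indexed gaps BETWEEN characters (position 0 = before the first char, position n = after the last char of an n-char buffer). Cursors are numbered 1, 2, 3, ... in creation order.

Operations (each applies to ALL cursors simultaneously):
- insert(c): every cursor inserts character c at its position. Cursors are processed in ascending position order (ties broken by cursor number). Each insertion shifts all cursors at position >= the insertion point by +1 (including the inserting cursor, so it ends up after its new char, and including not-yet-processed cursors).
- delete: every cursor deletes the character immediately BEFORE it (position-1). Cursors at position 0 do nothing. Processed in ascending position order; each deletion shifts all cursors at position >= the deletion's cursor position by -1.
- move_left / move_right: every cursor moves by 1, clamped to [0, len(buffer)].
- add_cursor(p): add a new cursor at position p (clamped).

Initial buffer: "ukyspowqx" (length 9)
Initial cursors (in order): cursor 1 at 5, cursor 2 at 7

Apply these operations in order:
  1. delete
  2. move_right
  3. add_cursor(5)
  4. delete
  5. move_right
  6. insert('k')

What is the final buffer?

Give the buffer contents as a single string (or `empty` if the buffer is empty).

After op 1 (delete): buffer="ukysoqx" (len 7), cursors c1@4 c2@5, authorship .......
After op 2 (move_right): buffer="ukysoqx" (len 7), cursors c1@5 c2@6, authorship .......
After op 3 (add_cursor(5)): buffer="ukysoqx" (len 7), cursors c1@5 c3@5 c2@6, authorship .......
After op 4 (delete): buffer="ukyx" (len 4), cursors c1@3 c2@3 c3@3, authorship ....
After op 5 (move_right): buffer="ukyx" (len 4), cursors c1@4 c2@4 c3@4, authorship ....
After op 6 (insert('k')): buffer="ukyxkkk" (len 7), cursors c1@7 c2@7 c3@7, authorship ....123

Answer: ukyxkkk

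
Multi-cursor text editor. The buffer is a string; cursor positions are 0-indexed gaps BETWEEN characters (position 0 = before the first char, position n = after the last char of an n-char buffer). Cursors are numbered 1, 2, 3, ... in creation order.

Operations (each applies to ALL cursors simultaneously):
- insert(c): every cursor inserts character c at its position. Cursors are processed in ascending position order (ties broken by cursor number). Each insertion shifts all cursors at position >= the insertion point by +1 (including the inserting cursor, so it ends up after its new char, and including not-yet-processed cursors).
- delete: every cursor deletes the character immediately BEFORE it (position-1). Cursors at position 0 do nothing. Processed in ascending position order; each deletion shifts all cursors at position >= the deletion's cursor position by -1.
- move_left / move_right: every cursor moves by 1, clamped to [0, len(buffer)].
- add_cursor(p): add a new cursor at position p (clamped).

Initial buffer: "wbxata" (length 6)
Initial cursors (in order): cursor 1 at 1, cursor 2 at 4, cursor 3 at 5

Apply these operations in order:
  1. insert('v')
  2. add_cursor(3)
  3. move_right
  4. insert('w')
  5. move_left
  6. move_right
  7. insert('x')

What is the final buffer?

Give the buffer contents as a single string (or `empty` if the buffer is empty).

After op 1 (insert('v')): buffer="wvbxavtva" (len 9), cursors c1@2 c2@6 c3@8, authorship .1...2.3.
After op 2 (add_cursor(3)): buffer="wvbxavtva" (len 9), cursors c1@2 c4@3 c2@6 c3@8, authorship .1...2.3.
After op 3 (move_right): buffer="wvbxavtva" (len 9), cursors c1@3 c4@4 c2@7 c3@9, authorship .1...2.3.
After op 4 (insert('w')): buffer="wvbwxwavtwvaw" (len 13), cursors c1@4 c4@6 c2@10 c3@13, authorship .1.1.4.2.23.3
After op 5 (move_left): buffer="wvbwxwavtwvaw" (len 13), cursors c1@3 c4@5 c2@9 c3@12, authorship .1.1.4.2.23.3
After op 6 (move_right): buffer="wvbwxwavtwvaw" (len 13), cursors c1@4 c4@6 c2@10 c3@13, authorship .1.1.4.2.23.3
After op 7 (insert('x')): buffer="wvbwxxwxavtwxvawx" (len 17), cursors c1@5 c4@8 c2@13 c3@17, authorship .1.11.44.2.223.33

Answer: wvbwxxwxavtwxvawx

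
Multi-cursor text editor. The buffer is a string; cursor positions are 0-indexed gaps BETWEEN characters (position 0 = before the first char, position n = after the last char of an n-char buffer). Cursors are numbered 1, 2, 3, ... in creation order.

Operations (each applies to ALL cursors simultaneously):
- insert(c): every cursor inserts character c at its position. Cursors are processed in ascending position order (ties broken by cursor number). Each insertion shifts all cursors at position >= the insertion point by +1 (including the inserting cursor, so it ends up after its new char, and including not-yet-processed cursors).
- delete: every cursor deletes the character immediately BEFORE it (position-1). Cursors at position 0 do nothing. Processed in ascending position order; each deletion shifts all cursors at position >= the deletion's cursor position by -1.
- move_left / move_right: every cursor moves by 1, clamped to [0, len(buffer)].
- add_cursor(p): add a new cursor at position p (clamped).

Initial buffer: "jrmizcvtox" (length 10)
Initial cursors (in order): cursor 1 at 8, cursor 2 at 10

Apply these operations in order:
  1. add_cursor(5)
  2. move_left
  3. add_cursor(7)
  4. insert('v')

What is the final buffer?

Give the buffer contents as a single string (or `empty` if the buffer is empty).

Answer: jrmivzcvvvtovx

Derivation:
After op 1 (add_cursor(5)): buffer="jrmizcvtox" (len 10), cursors c3@5 c1@8 c2@10, authorship ..........
After op 2 (move_left): buffer="jrmizcvtox" (len 10), cursors c3@4 c1@7 c2@9, authorship ..........
After op 3 (add_cursor(7)): buffer="jrmizcvtox" (len 10), cursors c3@4 c1@7 c4@7 c2@9, authorship ..........
After op 4 (insert('v')): buffer="jrmivzcvvvtovx" (len 14), cursors c3@5 c1@10 c4@10 c2@13, authorship ....3...14..2.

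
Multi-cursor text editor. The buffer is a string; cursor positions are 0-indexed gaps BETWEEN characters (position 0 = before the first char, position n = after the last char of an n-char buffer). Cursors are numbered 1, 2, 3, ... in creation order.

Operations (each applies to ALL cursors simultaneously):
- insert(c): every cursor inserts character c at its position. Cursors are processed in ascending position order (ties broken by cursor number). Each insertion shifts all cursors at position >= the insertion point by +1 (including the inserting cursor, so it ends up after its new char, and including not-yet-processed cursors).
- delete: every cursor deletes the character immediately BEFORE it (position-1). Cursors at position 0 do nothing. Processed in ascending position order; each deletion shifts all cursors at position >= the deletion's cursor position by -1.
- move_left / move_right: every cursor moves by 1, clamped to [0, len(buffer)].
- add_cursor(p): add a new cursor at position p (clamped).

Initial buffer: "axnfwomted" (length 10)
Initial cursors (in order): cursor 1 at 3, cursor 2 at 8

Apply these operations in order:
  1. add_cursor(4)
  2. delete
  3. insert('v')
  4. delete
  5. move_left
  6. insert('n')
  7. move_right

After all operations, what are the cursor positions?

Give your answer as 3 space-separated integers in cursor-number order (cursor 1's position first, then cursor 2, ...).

Answer: 4 8 4

Derivation:
After op 1 (add_cursor(4)): buffer="axnfwomted" (len 10), cursors c1@3 c3@4 c2@8, authorship ..........
After op 2 (delete): buffer="axwomed" (len 7), cursors c1@2 c3@2 c2@5, authorship .......
After op 3 (insert('v')): buffer="axvvwomved" (len 10), cursors c1@4 c3@4 c2@8, authorship ..13...2..
After op 4 (delete): buffer="axwomed" (len 7), cursors c1@2 c3@2 c2@5, authorship .......
After op 5 (move_left): buffer="axwomed" (len 7), cursors c1@1 c3@1 c2@4, authorship .......
After op 6 (insert('n')): buffer="annxwonmed" (len 10), cursors c1@3 c3@3 c2@7, authorship .13...2...
After op 7 (move_right): buffer="annxwonmed" (len 10), cursors c1@4 c3@4 c2@8, authorship .13...2...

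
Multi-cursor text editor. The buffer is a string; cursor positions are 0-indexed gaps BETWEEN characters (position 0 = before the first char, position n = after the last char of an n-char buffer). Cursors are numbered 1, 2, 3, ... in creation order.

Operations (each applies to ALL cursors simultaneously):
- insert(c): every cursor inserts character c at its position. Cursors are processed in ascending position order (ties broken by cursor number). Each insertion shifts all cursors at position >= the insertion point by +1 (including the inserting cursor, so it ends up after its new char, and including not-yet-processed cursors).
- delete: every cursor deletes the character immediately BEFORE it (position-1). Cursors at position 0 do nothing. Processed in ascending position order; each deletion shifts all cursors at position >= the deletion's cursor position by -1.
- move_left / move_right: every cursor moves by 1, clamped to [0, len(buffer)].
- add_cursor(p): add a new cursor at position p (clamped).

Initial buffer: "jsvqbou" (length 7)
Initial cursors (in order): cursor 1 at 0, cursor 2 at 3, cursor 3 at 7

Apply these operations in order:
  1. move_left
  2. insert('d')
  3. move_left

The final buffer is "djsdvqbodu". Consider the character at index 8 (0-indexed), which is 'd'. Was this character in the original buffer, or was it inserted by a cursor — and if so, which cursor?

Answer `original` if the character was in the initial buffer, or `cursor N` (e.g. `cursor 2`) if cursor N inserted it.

After op 1 (move_left): buffer="jsvqbou" (len 7), cursors c1@0 c2@2 c3@6, authorship .......
After op 2 (insert('d')): buffer="djsdvqbodu" (len 10), cursors c1@1 c2@4 c3@9, authorship 1..2....3.
After op 3 (move_left): buffer="djsdvqbodu" (len 10), cursors c1@0 c2@3 c3@8, authorship 1..2....3.
Authorship (.=original, N=cursor N): 1 . . 2 . . . . 3 .
Index 8: author = 3

Answer: cursor 3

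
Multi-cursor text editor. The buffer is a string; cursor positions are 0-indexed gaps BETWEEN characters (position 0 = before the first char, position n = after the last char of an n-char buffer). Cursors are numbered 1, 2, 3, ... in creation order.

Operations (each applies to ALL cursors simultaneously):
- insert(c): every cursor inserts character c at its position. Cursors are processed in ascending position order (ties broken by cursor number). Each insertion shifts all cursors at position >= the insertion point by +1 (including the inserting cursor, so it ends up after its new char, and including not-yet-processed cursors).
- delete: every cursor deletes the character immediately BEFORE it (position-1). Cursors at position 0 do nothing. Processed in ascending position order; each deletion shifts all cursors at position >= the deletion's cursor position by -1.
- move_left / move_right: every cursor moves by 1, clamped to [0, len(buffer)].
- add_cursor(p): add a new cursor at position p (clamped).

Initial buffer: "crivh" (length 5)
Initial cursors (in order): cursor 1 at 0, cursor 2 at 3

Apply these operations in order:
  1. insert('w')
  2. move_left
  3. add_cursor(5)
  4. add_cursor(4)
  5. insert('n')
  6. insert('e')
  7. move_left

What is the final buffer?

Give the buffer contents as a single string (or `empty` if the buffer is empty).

After op 1 (insert('w')): buffer="wcriwvh" (len 7), cursors c1@1 c2@5, authorship 1...2..
After op 2 (move_left): buffer="wcriwvh" (len 7), cursors c1@0 c2@4, authorship 1...2..
After op 3 (add_cursor(5)): buffer="wcriwvh" (len 7), cursors c1@0 c2@4 c3@5, authorship 1...2..
After op 4 (add_cursor(4)): buffer="wcriwvh" (len 7), cursors c1@0 c2@4 c4@4 c3@5, authorship 1...2..
After op 5 (insert('n')): buffer="nwcrinnwnvh" (len 11), cursors c1@1 c2@7 c4@7 c3@9, authorship 11...2423..
After op 6 (insert('e')): buffer="newcrinneewnevh" (len 15), cursors c1@2 c2@10 c4@10 c3@13, authorship 111...2424233..
After op 7 (move_left): buffer="newcrinneewnevh" (len 15), cursors c1@1 c2@9 c4@9 c3@12, authorship 111...2424233..

Answer: newcrinneewnevh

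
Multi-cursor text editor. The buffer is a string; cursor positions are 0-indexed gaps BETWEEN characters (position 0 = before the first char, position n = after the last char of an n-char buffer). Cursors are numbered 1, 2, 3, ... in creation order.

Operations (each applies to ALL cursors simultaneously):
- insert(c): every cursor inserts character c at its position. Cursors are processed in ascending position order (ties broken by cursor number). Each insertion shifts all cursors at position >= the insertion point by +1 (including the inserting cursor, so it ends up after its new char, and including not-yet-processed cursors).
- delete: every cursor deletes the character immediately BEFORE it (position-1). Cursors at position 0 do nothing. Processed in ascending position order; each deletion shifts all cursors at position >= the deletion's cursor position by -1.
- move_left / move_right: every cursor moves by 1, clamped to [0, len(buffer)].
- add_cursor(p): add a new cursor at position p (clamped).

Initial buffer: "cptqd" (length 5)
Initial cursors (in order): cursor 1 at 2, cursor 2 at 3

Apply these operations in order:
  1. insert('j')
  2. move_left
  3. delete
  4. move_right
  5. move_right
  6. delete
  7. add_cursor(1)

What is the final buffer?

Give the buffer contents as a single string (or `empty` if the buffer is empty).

Answer: cjd

Derivation:
After op 1 (insert('j')): buffer="cpjtjqd" (len 7), cursors c1@3 c2@5, authorship ..1.2..
After op 2 (move_left): buffer="cpjtjqd" (len 7), cursors c1@2 c2@4, authorship ..1.2..
After op 3 (delete): buffer="cjjqd" (len 5), cursors c1@1 c2@2, authorship .12..
After op 4 (move_right): buffer="cjjqd" (len 5), cursors c1@2 c2@3, authorship .12..
After op 5 (move_right): buffer="cjjqd" (len 5), cursors c1@3 c2@4, authorship .12..
After op 6 (delete): buffer="cjd" (len 3), cursors c1@2 c2@2, authorship .1.
After op 7 (add_cursor(1)): buffer="cjd" (len 3), cursors c3@1 c1@2 c2@2, authorship .1.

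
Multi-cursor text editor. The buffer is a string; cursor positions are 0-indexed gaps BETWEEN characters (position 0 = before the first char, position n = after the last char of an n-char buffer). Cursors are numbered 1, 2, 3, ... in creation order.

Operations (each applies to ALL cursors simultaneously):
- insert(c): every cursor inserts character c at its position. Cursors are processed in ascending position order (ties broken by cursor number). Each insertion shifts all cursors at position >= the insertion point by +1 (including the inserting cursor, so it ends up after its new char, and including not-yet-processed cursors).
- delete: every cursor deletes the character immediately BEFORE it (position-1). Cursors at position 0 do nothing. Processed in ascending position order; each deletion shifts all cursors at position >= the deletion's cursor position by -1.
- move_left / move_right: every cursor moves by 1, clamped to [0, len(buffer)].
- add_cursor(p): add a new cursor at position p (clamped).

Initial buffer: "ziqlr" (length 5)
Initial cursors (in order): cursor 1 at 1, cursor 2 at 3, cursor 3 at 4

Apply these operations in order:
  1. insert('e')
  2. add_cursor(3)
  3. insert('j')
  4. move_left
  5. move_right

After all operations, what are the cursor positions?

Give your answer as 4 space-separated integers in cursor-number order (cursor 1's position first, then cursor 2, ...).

Answer: 3 8 11 5

Derivation:
After op 1 (insert('e')): buffer="zeiqeler" (len 8), cursors c1@2 c2@5 c3@7, authorship .1..2.3.
After op 2 (add_cursor(3)): buffer="zeiqeler" (len 8), cursors c1@2 c4@3 c2@5 c3@7, authorship .1..2.3.
After op 3 (insert('j')): buffer="zejijqejlejr" (len 12), cursors c1@3 c4@5 c2@8 c3@11, authorship .11.4.22.33.
After op 4 (move_left): buffer="zejijqejlejr" (len 12), cursors c1@2 c4@4 c2@7 c3@10, authorship .11.4.22.33.
After op 5 (move_right): buffer="zejijqejlejr" (len 12), cursors c1@3 c4@5 c2@8 c3@11, authorship .11.4.22.33.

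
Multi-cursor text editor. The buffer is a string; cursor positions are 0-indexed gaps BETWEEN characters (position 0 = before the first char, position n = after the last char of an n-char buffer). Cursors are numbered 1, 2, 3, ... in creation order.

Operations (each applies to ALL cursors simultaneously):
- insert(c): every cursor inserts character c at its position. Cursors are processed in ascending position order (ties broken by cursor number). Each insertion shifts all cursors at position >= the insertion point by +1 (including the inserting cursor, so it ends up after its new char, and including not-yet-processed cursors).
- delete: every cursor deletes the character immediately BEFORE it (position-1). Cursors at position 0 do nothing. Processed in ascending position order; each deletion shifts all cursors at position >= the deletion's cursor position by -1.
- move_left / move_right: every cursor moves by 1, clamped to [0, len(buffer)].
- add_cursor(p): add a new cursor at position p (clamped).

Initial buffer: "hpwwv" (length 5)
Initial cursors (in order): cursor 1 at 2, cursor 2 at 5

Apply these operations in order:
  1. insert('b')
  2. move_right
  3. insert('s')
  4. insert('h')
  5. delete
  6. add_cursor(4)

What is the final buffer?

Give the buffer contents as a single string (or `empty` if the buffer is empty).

After op 1 (insert('b')): buffer="hpbwwvb" (len 7), cursors c1@3 c2@7, authorship ..1...2
After op 2 (move_right): buffer="hpbwwvb" (len 7), cursors c1@4 c2@7, authorship ..1...2
After op 3 (insert('s')): buffer="hpbwswvbs" (len 9), cursors c1@5 c2@9, authorship ..1.1..22
After op 4 (insert('h')): buffer="hpbwshwvbsh" (len 11), cursors c1@6 c2@11, authorship ..1.11..222
After op 5 (delete): buffer="hpbwswvbs" (len 9), cursors c1@5 c2@9, authorship ..1.1..22
After op 6 (add_cursor(4)): buffer="hpbwswvbs" (len 9), cursors c3@4 c1@5 c2@9, authorship ..1.1..22

Answer: hpbwswvbs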